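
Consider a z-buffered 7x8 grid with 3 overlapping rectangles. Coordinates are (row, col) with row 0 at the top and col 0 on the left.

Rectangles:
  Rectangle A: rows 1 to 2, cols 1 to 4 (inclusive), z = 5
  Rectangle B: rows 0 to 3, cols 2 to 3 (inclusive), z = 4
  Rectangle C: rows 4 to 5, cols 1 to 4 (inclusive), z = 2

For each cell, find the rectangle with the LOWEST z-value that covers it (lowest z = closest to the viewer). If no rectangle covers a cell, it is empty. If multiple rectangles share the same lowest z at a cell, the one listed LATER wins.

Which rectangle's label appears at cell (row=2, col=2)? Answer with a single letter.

Answer: B

Derivation:
Check cell (2,2):
  A: rows 1-2 cols 1-4 z=5 -> covers; best now A (z=5)
  B: rows 0-3 cols 2-3 z=4 -> covers; best now B (z=4)
  C: rows 4-5 cols 1-4 -> outside (row miss)
Winner: B at z=4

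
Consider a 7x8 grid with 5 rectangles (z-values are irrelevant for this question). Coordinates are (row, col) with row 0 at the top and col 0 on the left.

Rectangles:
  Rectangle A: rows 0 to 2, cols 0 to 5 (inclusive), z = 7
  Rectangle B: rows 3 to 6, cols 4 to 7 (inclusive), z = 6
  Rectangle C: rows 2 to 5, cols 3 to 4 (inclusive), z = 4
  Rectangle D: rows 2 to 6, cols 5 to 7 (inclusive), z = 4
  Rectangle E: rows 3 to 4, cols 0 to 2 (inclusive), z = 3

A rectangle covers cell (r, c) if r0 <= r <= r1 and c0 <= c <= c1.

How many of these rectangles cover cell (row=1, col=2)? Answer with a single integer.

Answer: 1

Derivation:
Check cell (1,2):
  A: rows 0-2 cols 0-5 -> covers
  B: rows 3-6 cols 4-7 -> outside (row miss)
  C: rows 2-5 cols 3-4 -> outside (row miss)
  D: rows 2-6 cols 5-7 -> outside (row miss)
  E: rows 3-4 cols 0-2 -> outside (row miss)
Count covering = 1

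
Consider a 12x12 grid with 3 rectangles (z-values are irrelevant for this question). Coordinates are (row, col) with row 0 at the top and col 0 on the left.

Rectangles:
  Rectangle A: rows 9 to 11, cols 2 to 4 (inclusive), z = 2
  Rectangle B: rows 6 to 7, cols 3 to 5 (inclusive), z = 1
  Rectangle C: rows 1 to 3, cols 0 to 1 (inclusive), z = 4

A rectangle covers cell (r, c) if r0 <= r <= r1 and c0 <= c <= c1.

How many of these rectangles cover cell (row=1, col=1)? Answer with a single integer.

Check cell (1,1):
  A: rows 9-11 cols 2-4 -> outside (row miss)
  B: rows 6-7 cols 3-5 -> outside (row miss)
  C: rows 1-3 cols 0-1 -> covers
Count covering = 1

Answer: 1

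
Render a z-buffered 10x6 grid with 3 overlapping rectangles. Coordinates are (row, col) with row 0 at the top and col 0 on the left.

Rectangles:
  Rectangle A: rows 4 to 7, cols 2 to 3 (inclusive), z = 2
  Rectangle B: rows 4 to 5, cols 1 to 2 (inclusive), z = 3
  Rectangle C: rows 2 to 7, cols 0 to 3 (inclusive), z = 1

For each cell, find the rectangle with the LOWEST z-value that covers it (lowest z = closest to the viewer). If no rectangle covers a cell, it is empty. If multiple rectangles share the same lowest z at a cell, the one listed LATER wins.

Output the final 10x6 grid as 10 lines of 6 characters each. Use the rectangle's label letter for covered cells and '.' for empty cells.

......
......
CCCC..
CCCC..
CCCC..
CCCC..
CCCC..
CCCC..
......
......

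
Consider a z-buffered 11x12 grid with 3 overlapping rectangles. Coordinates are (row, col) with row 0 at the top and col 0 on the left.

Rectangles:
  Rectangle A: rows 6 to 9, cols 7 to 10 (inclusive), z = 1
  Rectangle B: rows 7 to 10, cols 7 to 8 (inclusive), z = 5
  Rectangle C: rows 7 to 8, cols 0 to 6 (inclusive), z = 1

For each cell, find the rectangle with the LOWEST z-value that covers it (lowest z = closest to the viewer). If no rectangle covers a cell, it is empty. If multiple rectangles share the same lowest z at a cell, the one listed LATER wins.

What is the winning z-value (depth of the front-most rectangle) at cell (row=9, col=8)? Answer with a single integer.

Answer: 1

Derivation:
Check cell (9,8):
  A: rows 6-9 cols 7-10 z=1 -> covers; best now A (z=1)
  B: rows 7-10 cols 7-8 z=5 -> covers; best now A (z=1)
  C: rows 7-8 cols 0-6 -> outside (row miss)
Winner: A at z=1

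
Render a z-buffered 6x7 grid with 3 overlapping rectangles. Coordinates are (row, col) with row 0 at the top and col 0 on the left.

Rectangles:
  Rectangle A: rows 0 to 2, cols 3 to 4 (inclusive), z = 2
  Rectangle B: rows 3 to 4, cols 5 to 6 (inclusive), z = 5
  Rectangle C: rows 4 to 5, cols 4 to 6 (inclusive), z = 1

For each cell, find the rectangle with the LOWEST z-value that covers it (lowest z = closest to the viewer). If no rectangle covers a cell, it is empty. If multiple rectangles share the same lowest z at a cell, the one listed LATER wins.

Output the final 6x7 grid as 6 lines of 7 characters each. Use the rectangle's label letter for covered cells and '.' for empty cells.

...AA..
...AA..
...AA..
.....BB
....CCC
....CCC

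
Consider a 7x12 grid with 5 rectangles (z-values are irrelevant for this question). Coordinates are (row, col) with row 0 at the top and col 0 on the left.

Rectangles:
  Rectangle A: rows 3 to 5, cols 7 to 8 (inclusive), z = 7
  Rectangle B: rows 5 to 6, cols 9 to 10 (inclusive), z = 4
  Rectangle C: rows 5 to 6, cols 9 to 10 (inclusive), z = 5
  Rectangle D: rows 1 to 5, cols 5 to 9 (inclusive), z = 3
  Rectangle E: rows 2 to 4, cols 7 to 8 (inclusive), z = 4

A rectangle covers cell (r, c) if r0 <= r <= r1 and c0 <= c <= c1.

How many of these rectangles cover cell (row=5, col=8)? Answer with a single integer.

Answer: 2

Derivation:
Check cell (5,8):
  A: rows 3-5 cols 7-8 -> covers
  B: rows 5-6 cols 9-10 -> outside (col miss)
  C: rows 5-6 cols 9-10 -> outside (col miss)
  D: rows 1-5 cols 5-9 -> covers
  E: rows 2-4 cols 7-8 -> outside (row miss)
Count covering = 2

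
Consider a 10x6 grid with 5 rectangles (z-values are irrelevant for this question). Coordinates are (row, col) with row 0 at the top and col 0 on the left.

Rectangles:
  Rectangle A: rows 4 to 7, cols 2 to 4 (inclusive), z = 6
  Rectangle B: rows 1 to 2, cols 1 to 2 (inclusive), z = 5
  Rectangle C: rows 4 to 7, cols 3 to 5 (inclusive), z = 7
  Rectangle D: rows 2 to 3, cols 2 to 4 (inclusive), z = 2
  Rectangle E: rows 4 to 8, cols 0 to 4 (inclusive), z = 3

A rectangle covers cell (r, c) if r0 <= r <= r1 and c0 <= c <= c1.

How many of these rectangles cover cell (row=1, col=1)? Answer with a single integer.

Check cell (1,1):
  A: rows 4-7 cols 2-4 -> outside (row miss)
  B: rows 1-2 cols 1-2 -> covers
  C: rows 4-7 cols 3-5 -> outside (row miss)
  D: rows 2-3 cols 2-4 -> outside (row miss)
  E: rows 4-8 cols 0-4 -> outside (row miss)
Count covering = 1

Answer: 1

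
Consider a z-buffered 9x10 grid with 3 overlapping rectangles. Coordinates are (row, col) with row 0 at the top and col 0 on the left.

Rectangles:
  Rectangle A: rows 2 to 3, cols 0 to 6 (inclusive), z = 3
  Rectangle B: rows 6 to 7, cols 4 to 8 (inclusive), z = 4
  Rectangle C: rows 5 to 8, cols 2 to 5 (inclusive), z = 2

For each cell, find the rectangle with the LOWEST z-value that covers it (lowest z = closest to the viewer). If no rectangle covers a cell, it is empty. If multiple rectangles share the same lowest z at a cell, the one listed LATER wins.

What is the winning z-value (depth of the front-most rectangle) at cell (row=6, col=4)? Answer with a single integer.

Check cell (6,4):
  A: rows 2-3 cols 0-6 -> outside (row miss)
  B: rows 6-7 cols 4-8 z=4 -> covers; best now B (z=4)
  C: rows 5-8 cols 2-5 z=2 -> covers; best now C (z=2)
Winner: C at z=2

Answer: 2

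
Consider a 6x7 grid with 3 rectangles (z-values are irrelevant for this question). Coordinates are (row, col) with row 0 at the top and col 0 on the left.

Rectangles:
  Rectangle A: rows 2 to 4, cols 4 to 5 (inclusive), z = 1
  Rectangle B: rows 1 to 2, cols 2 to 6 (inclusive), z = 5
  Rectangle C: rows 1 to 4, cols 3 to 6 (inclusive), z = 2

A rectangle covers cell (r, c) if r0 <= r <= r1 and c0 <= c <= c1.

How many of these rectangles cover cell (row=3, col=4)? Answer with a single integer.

Check cell (3,4):
  A: rows 2-4 cols 4-5 -> covers
  B: rows 1-2 cols 2-6 -> outside (row miss)
  C: rows 1-4 cols 3-6 -> covers
Count covering = 2

Answer: 2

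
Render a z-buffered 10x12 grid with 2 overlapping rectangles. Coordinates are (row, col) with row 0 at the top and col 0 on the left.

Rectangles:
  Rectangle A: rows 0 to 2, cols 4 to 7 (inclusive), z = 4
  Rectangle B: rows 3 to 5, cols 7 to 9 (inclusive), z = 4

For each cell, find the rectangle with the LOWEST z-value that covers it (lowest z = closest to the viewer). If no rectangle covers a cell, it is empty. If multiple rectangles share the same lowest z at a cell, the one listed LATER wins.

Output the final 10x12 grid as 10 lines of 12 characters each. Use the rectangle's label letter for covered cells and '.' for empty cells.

....AAAA....
....AAAA....
....AAAA....
.......BBB..
.......BBB..
.......BBB..
............
............
............
............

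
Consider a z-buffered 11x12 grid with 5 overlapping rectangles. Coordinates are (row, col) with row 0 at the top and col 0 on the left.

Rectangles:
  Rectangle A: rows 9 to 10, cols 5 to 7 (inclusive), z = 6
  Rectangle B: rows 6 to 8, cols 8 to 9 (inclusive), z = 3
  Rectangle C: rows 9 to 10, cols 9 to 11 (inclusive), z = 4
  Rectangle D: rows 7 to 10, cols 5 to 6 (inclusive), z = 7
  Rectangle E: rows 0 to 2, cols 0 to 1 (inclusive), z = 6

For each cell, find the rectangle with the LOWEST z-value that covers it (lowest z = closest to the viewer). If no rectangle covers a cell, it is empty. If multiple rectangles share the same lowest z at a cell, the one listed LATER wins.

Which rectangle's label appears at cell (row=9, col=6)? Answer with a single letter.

Answer: A

Derivation:
Check cell (9,6):
  A: rows 9-10 cols 5-7 z=6 -> covers; best now A (z=6)
  B: rows 6-8 cols 8-9 -> outside (row miss)
  C: rows 9-10 cols 9-11 -> outside (col miss)
  D: rows 7-10 cols 5-6 z=7 -> covers; best now A (z=6)
  E: rows 0-2 cols 0-1 -> outside (row miss)
Winner: A at z=6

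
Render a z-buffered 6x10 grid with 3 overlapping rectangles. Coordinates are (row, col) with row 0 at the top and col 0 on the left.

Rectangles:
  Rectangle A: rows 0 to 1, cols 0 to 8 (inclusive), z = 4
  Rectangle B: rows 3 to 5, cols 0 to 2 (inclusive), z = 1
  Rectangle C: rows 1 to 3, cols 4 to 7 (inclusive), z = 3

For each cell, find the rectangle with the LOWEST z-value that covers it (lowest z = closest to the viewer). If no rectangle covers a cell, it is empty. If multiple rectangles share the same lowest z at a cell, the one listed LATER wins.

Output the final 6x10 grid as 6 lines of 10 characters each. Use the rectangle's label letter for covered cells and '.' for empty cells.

AAAAAAAAA.
AAAACCCCA.
....CCCC..
BBB.CCCC..
BBB.......
BBB.......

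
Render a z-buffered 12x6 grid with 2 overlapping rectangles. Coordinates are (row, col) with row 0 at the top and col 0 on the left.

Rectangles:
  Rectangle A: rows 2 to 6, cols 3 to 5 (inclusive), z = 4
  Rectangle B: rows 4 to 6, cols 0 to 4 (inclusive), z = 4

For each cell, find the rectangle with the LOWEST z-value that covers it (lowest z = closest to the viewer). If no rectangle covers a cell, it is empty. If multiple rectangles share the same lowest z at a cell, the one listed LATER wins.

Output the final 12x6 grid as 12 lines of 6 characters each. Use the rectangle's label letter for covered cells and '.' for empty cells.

......
......
...AAA
...AAA
BBBBBA
BBBBBA
BBBBBA
......
......
......
......
......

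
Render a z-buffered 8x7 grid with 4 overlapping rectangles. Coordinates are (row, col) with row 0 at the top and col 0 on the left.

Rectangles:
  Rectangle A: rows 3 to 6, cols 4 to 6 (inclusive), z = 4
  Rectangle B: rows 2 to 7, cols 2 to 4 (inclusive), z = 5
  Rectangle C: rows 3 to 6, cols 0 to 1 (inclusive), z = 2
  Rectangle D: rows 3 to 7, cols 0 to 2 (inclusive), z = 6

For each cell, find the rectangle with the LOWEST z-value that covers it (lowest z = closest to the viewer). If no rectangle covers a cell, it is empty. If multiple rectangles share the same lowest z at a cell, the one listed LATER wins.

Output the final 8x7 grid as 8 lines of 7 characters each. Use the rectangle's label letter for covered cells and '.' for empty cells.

.......
.......
..BBB..
CCBBAAA
CCBBAAA
CCBBAAA
CCBBAAA
DDBBB..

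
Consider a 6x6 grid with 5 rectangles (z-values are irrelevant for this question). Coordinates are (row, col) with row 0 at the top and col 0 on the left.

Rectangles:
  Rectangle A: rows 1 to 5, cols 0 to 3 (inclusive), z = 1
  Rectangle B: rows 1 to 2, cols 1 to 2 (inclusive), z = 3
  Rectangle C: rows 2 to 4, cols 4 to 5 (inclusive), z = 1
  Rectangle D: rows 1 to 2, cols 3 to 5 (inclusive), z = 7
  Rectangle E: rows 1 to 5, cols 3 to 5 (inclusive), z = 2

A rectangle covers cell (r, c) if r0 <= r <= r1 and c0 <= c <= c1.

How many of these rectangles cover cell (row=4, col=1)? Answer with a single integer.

Check cell (4,1):
  A: rows 1-5 cols 0-3 -> covers
  B: rows 1-2 cols 1-2 -> outside (row miss)
  C: rows 2-4 cols 4-5 -> outside (col miss)
  D: rows 1-2 cols 3-5 -> outside (row miss)
  E: rows 1-5 cols 3-5 -> outside (col miss)
Count covering = 1

Answer: 1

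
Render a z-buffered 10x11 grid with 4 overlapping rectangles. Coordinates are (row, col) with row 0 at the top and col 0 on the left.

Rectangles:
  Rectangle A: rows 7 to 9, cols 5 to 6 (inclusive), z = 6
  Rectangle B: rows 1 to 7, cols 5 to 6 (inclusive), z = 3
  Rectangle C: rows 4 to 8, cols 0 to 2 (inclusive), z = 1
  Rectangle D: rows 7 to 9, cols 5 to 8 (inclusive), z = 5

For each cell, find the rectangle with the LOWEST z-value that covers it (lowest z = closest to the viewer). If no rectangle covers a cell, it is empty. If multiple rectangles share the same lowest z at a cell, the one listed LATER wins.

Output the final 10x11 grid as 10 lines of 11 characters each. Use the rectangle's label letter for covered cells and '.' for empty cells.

...........
.....BB....
.....BB....
.....BB....
CCC..BB....
CCC..BB....
CCC..BB....
CCC..BBDD..
CCC..DDDD..
.....DDDD..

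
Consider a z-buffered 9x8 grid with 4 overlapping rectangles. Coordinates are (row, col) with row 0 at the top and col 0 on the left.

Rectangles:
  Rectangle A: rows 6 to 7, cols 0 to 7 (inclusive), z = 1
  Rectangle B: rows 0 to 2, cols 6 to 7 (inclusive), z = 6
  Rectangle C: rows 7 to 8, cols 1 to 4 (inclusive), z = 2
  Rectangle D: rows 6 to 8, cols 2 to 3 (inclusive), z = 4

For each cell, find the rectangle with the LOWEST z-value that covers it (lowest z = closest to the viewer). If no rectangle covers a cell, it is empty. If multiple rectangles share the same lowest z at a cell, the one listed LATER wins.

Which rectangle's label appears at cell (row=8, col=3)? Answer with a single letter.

Check cell (8,3):
  A: rows 6-7 cols 0-7 -> outside (row miss)
  B: rows 0-2 cols 6-7 -> outside (row miss)
  C: rows 7-8 cols 1-4 z=2 -> covers; best now C (z=2)
  D: rows 6-8 cols 2-3 z=4 -> covers; best now C (z=2)
Winner: C at z=2

Answer: C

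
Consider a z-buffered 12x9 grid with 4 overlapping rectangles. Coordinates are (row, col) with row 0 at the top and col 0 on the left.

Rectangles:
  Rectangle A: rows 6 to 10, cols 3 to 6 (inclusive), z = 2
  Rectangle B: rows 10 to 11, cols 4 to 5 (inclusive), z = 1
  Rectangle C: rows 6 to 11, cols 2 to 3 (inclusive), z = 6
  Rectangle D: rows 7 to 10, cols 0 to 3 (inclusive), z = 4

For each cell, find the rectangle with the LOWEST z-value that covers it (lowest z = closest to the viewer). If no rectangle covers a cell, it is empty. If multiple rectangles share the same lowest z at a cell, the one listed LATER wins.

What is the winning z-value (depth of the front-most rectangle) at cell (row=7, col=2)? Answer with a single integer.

Check cell (7,2):
  A: rows 6-10 cols 3-6 -> outside (col miss)
  B: rows 10-11 cols 4-5 -> outside (row miss)
  C: rows 6-11 cols 2-3 z=6 -> covers; best now C (z=6)
  D: rows 7-10 cols 0-3 z=4 -> covers; best now D (z=4)
Winner: D at z=4

Answer: 4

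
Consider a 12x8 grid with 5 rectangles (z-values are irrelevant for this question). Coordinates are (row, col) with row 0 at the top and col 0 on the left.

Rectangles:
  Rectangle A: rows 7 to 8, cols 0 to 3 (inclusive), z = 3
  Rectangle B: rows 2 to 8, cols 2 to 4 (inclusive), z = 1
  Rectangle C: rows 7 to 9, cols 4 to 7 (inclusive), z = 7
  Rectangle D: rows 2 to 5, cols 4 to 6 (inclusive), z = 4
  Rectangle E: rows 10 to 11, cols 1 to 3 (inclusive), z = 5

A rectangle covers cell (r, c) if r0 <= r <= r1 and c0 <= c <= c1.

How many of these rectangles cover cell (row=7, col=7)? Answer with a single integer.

Answer: 1

Derivation:
Check cell (7,7):
  A: rows 7-8 cols 0-3 -> outside (col miss)
  B: rows 2-8 cols 2-4 -> outside (col miss)
  C: rows 7-9 cols 4-7 -> covers
  D: rows 2-5 cols 4-6 -> outside (row miss)
  E: rows 10-11 cols 1-3 -> outside (row miss)
Count covering = 1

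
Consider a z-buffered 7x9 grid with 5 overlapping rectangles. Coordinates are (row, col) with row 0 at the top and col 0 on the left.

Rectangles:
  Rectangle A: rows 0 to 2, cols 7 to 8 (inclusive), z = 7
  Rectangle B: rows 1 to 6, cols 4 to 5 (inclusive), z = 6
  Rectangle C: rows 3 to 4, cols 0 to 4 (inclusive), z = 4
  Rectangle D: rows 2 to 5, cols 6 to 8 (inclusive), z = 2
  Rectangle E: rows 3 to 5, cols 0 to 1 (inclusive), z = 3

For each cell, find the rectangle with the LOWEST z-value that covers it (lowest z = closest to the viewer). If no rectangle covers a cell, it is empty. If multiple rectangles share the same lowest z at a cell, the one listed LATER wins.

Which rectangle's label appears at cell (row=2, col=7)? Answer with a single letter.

Check cell (2,7):
  A: rows 0-2 cols 7-8 z=7 -> covers; best now A (z=7)
  B: rows 1-6 cols 4-5 -> outside (col miss)
  C: rows 3-4 cols 0-4 -> outside (row miss)
  D: rows 2-5 cols 6-8 z=2 -> covers; best now D (z=2)
  E: rows 3-5 cols 0-1 -> outside (row miss)
Winner: D at z=2

Answer: D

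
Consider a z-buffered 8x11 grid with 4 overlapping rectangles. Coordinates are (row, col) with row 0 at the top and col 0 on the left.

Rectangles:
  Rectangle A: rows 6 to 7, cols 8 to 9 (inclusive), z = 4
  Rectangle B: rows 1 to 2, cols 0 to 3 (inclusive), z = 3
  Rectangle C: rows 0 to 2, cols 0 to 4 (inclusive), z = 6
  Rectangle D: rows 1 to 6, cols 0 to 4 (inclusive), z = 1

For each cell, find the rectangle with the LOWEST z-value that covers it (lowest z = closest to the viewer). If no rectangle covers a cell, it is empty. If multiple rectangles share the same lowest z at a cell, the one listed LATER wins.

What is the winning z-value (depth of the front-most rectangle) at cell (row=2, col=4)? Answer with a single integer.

Answer: 1

Derivation:
Check cell (2,4):
  A: rows 6-7 cols 8-9 -> outside (row miss)
  B: rows 1-2 cols 0-3 -> outside (col miss)
  C: rows 0-2 cols 0-4 z=6 -> covers; best now C (z=6)
  D: rows 1-6 cols 0-4 z=1 -> covers; best now D (z=1)
Winner: D at z=1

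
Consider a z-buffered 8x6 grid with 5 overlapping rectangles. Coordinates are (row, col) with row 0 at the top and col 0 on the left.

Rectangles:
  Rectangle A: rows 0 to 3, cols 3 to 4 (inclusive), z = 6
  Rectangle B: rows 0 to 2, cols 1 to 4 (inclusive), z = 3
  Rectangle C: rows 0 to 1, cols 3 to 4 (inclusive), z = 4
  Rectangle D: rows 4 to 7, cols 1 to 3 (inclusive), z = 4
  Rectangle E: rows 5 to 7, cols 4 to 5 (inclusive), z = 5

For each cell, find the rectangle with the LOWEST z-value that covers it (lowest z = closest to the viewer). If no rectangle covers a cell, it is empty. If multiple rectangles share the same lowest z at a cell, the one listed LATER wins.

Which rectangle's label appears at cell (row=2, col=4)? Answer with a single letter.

Check cell (2,4):
  A: rows 0-3 cols 3-4 z=6 -> covers; best now A (z=6)
  B: rows 0-2 cols 1-4 z=3 -> covers; best now B (z=3)
  C: rows 0-1 cols 3-4 -> outside (row miss)
  D: rows 4-7 cols 1-3 -> outside (row miss)
  E: rows 5-7 cols 4-5 -> outside (row miss)
Winner: B at z=3

Answer: B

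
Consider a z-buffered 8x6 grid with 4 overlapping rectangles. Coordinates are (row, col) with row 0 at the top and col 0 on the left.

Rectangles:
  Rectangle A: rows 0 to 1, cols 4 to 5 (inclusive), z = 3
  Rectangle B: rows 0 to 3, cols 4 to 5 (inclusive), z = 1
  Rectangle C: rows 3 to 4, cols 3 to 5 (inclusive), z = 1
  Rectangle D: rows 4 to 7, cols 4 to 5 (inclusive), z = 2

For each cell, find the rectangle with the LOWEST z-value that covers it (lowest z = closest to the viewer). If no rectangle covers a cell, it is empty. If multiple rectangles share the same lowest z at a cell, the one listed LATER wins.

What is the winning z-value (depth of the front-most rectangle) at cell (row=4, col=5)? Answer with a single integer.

Check cell (4,5):
  A: rows 0-1 cols 4-5 -> outside (row miss)
  B: rows 0-3 cols 4-5 -> outside (row miss)
  C: rows 3-4 cols 3-5 z=1 -> covers; best now C (z=1)
  D: rows 4-7 cols 4-5 z=2 -> covers; best now C (z=1)
Winner: C at z=1

Answer: 1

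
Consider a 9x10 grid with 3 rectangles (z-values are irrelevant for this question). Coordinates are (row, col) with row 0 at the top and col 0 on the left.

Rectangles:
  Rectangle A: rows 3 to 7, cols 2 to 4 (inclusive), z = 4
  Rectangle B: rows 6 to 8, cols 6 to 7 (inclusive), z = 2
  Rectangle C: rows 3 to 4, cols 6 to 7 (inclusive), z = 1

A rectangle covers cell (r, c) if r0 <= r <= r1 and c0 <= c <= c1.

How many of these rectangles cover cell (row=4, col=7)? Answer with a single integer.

Answer: 1

Derivation:
Check cell (4,7):
  A: rows 3-7 cols 2-4 -> outside (col miss)
  B: rows 6-8 cols 6-7 -> outside (row miss)
  C: rows 3-4 cols 6-7 -> covers
Count covering = 1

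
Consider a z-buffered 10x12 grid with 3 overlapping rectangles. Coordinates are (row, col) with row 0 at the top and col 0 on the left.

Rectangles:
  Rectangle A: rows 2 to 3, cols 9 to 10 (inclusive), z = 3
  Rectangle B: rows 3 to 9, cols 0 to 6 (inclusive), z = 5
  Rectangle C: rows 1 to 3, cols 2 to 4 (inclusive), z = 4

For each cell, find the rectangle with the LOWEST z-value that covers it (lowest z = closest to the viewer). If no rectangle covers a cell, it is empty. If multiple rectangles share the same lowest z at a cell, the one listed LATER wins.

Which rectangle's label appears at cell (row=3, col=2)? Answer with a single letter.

Answer: C

Derivation:
Check cell (3,2):
  A: rows 2-3 cols 9-10 -> outside (col miss)
  B: rows 3-9 cols 0-6 z=5 -> covers; best now B (z=5)
  C: rows 1-3 cols 2-4 z=4 -> covers; best now C (z=4)
Winner: C at z=4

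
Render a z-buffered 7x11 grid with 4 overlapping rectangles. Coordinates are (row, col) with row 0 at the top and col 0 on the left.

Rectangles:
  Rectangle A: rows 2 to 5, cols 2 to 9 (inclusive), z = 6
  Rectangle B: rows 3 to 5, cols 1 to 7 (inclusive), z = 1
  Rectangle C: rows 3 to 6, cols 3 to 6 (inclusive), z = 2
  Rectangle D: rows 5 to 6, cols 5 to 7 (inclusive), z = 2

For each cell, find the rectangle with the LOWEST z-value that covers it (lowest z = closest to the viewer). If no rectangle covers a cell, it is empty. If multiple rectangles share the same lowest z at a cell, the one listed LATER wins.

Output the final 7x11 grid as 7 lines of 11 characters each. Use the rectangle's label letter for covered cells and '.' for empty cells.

...........
...........
..AAAAAAAA.
.BBBBBBBAA.
.BBBBBBBAA.
.BBBBBBBAA.
...CCDDD...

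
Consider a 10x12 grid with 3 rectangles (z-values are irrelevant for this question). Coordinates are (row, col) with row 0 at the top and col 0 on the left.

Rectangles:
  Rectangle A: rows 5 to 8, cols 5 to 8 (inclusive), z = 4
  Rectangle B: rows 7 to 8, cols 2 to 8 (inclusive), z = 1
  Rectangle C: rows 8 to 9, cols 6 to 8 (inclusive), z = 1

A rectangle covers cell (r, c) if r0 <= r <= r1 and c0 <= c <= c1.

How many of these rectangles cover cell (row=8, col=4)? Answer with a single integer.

Check cell (8,4):
  A: rows 5-8 cols 5-8 -> outside (col miss)
  B: rows 7-8 cols 2-8 -> covers
  C: rows 8-9 cols 6-8 -> outside (col miss)
Count covering = 1

Answer: 1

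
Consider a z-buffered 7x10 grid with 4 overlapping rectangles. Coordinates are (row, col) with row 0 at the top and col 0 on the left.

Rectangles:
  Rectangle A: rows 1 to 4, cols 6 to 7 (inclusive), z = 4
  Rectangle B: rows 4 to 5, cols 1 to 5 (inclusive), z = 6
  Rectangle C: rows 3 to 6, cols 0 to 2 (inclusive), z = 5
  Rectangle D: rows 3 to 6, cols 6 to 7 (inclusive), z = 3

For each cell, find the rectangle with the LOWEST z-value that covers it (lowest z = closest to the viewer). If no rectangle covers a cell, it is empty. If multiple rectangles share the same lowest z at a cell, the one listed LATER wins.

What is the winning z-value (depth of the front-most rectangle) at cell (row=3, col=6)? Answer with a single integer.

Answer: 3

Derivation:
Check cell (3,6):
  A: rows 1-4 cols 6-7 z=4 -> covers; best now A (z=4)
  B: rows 4-5 cols 1-5 -> outside (row miss)
  C: rows 3-6 cols 0-2 -> outside (col miss)
  D: rows 3-6 cols 6-7 z=3 -> covers; best now D (z=3)
Winner: D at z=3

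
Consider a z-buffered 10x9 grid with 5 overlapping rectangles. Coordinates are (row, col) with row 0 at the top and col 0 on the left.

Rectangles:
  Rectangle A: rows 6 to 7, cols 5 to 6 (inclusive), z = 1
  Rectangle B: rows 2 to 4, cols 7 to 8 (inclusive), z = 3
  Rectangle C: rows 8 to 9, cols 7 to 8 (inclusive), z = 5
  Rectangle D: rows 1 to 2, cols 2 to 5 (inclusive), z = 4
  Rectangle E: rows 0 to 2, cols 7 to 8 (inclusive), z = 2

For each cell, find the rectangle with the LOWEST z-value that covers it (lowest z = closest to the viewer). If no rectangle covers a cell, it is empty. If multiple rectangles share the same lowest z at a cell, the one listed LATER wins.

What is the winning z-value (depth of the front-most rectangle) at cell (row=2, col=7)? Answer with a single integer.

Check cell (2,7):
  A: rows 6-7 cols 5-6 -> outside (row miss)
  B: rows 2-4 cols 7-8 z=3 -> covers; best now B (z=3)
  C: rows 8-9 cols 7-8 -> outside (row miss)
  D: rows 1-2 cols 2-5 -> outside (col miss)
  E: rows 0-2 cols 7-8 z=2 -> covers; best now E (z=2)
Winner: E at z=2

Answer: 2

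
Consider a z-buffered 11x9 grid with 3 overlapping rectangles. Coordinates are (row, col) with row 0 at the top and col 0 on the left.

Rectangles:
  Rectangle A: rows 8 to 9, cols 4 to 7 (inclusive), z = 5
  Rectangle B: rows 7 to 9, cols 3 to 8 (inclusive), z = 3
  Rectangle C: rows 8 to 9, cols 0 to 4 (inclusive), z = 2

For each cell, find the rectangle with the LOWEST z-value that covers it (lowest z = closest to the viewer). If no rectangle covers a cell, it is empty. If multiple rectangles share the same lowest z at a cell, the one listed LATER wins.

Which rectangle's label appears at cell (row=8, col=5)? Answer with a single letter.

Answer: B

Derivation:
Check cell (8,5):
  A: rows 8-9 cols 4-7 z=5 -> covers; best now A (z=5)
  B: rows 7-9 cols 3-8 z=3 -> covers; best now B (z=3)
  C: rows 8-9 cols 0-4 -> outside (col miss)
Winner: B at z=3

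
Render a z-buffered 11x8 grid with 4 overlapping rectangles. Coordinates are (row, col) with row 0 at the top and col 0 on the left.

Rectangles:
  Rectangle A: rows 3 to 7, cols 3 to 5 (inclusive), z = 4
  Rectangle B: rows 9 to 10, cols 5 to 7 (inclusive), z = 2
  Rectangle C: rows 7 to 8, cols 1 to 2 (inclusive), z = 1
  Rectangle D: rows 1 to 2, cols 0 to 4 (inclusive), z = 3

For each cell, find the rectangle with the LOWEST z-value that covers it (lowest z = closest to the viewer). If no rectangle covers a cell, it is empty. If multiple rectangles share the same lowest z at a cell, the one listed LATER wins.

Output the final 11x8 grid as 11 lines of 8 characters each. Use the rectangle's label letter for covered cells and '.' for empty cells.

........
DDDDD...
DDDDD...
...AAA..
...AAA..
...AAA..
...AAA..
.CCAAA..
.CC.....
.....BBB
.....BBB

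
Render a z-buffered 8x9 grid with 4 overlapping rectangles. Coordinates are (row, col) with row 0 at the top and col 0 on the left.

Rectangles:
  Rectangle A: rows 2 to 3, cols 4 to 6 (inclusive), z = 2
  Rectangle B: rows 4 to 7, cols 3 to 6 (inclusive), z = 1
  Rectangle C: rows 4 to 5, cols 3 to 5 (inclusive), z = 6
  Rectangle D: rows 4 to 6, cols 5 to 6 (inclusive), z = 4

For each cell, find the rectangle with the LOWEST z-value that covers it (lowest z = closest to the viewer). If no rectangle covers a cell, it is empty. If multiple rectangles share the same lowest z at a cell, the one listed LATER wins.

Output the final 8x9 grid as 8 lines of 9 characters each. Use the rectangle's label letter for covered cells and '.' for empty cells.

.........
.........
....AAA..
....AAA..
...BBBB..
...BBBB..
...BBBB..
...BBBB..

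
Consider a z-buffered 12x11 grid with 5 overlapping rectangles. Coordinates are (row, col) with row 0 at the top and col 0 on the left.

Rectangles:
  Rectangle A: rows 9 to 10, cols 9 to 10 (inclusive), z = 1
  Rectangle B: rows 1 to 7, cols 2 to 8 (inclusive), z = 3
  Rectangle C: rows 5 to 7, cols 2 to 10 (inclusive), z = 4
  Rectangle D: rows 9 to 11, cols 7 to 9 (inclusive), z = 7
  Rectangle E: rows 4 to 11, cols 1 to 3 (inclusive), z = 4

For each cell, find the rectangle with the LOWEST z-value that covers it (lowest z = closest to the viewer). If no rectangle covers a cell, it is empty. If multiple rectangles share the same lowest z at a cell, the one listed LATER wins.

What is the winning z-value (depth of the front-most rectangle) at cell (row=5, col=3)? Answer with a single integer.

Answer: 3

Derivation:
Check cell (5,3):
  A: rows 9-10 cols 9-10 -> outside (row miss)
  B: rows 1-7 cols 2-8 z=3 -> covers; best now B (z=3)
  C: rows 5-7 cols 2-10 z=4 -> covers; best now B (z=3)
  D: rows 9-11 cols 7-9 -> outside (row miss)
  E: rows 4-11 cols 1-3 z=4 -> covers; best now B (z=3)
Winner: B at z=3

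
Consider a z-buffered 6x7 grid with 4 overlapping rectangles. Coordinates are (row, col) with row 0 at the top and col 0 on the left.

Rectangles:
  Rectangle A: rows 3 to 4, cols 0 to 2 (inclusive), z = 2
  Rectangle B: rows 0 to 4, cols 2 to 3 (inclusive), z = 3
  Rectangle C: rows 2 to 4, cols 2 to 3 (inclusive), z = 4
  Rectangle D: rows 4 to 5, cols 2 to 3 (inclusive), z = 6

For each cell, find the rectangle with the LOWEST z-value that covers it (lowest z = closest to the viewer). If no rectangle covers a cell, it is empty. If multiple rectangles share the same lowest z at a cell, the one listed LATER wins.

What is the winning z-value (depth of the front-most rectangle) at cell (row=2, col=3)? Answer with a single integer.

Check cell (2,3):
  A: rows 3-4 cols 0-2 -> outside (row miss)
  B: rows 0-4 cols 2-3 z=3 -> covers; best now B (z=3)
  C: rows 2-4 cols 2-3 z=4 -> covers; best now B (z=3)
  D: rows 4-5 cols 2-3 -> outside (row miss)
Winner: B at z=3

Answer: 3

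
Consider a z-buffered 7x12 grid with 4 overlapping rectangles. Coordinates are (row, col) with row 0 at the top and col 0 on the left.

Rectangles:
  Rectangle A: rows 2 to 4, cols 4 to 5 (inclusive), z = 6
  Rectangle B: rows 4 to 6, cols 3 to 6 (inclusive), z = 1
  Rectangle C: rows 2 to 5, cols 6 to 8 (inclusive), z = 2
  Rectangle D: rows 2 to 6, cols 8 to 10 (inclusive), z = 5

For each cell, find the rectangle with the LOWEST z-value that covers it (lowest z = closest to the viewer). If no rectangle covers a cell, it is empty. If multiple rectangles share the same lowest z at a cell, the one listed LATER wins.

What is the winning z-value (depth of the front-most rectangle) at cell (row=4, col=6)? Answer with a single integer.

Answer: 1

Derivation:
Check cell (4,6):
  A: rows 2-4 cols 4-5 -> outside (col miss)
  B: rows 4-6 cols 3-6 z=1 -> covers; best now B (z=1)
  C: rows 2-5 cols 6-8 z=2 -> covers; best now B (z=1)
  D: rows 2-6 cols 8-10 -> outside (col miss)
Winner: B at z=1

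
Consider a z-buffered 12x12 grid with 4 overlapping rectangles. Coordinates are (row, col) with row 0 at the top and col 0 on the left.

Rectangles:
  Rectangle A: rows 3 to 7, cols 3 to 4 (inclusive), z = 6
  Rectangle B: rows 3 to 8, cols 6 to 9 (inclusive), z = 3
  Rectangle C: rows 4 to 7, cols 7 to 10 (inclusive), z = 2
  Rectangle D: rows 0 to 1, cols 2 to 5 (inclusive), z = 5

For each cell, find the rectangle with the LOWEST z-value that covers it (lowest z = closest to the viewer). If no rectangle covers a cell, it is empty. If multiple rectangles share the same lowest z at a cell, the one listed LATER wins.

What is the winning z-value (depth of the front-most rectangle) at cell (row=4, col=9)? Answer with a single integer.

Answer: 2

Derivation:
Check cell (4,9):
  A: rows 3-7 cols 3-4 -> outside (col miss)
  B: rows 3-8 cols 6-9 z=3 -> covers; best now B (z=3)
  C: rows 4-7 cols 7-10 z=2 -> covers; best now C (z=2)
  D: rows 0-1 cols 2-5 -> outside (row miss)
Winner: C at z=2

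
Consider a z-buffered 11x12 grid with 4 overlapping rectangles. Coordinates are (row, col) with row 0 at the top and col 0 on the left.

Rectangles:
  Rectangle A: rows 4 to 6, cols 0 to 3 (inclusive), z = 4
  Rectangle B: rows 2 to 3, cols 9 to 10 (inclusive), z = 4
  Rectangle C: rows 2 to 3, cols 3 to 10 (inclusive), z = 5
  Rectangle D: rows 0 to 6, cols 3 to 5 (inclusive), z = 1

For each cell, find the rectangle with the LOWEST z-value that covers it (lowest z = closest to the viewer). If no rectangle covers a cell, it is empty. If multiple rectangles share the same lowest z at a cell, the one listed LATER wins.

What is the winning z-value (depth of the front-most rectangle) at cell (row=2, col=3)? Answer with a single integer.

Answer: 1

Derivation:
Check cell (2,3):
  A: rows 4-6 cols 0-3 -> outside (row miss)
  B: rows 2-3 cols 9-10 -> outside (col miss)
  C: rows 2-3 cols 3-10 z=5 -> covers; best now C (z=5)
  D: rows 0-6 cols 3-5 z=1 -> covers; best now D (z=1)
Winner: D at z=1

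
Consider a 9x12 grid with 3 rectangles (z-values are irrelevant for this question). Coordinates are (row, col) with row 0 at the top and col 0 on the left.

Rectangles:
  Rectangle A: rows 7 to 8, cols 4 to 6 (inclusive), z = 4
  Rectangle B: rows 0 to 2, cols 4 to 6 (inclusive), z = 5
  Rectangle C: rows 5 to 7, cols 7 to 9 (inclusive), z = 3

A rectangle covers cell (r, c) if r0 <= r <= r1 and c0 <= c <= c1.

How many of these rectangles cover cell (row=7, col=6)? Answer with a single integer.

Answer: 1

Derivation:
Check cell (7,6):
  A: rows 7-8 cols 4-6 -> covers
  B: rows 0-2 cols 4-6 -> outside (row miss)
  C: rows 5-7 cols 7-9 -> outside (col miss)
Count covering = 1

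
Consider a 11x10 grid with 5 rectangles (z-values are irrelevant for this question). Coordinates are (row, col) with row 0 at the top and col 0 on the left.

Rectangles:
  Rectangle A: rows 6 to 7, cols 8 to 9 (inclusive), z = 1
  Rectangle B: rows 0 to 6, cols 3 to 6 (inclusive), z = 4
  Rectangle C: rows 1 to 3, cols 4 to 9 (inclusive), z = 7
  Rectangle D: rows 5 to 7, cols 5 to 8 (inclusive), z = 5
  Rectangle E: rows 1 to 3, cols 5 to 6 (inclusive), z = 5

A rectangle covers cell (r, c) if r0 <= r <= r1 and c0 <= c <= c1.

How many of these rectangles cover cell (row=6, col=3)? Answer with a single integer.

Answer: 1

Derivation:
Check cell (6,3):
  A: rows 6-7 cols 8-9 -> outside (col miss)
  B: rows 0-6 cols 3-6 -> covers
  C: rows 1-3 cols 4-9 -> outside (row miss)
  D: rows 5-7 cols 5-8 -> outside (col miss)
  E: rows 1-3 cols 5-6 -> outside (row miss)
Count covering = 1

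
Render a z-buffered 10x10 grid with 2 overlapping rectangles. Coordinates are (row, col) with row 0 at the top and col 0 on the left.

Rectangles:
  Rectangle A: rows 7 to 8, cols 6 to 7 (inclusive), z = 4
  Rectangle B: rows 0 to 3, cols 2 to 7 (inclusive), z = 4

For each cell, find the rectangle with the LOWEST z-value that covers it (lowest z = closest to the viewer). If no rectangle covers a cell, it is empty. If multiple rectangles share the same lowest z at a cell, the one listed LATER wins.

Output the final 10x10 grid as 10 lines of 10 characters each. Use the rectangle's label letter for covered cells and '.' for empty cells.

..BBBBBB..
..BBBBBB..
..BBBBBB..
..BBBBBB..
..........
..........
..........
......AA..
......AA..
..........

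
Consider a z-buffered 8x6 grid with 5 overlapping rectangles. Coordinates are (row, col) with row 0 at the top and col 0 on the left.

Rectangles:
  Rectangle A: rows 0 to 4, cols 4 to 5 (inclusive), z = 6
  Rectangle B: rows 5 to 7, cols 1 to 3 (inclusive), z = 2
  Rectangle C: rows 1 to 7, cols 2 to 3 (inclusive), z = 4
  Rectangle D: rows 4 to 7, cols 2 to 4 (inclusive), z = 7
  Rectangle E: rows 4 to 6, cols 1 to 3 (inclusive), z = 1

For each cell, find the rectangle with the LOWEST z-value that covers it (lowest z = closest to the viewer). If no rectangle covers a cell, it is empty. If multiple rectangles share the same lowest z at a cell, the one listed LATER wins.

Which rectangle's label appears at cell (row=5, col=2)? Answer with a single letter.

Check cell (5,2):
  A: rows 0-4 cols 4-5 -> outside (row miss)
  B: rows 5-7 cols 1-3 z=2 -> covers; best now B (z=2)
  C: rows 1-7 cols 2-3 z=4 -> covers; best now B (z=2)
  D: rows 4-7 cols 2-4 z=7 -> covers; best now B (z=2)
  E: rows 4-6 cols 1-3 z=1 -> covers; best now E (z=1)
Winner: E at z=1

Answer: E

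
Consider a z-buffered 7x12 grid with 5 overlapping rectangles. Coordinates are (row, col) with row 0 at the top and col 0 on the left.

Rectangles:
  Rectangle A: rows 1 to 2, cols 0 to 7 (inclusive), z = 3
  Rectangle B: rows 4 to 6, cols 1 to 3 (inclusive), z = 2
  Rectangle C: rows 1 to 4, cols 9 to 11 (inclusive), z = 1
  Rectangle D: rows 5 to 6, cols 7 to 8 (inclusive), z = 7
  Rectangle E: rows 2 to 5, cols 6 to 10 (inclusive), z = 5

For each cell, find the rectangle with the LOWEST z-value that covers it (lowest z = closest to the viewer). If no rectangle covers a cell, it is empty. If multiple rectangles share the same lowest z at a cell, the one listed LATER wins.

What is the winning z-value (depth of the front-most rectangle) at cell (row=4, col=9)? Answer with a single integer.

Check cell (4,9):
  A: rows 1-2 cols 0-7 -> outside (row miss)
  B: rows 4-6 cols 1-3 -> outside (col miss)
  C: rows 1-4 cols 9-11 z=1 -> covers; best now C (z=1)
  D: rows 5-6 cols 7-8 -> outside (row miss)
  E: rows 2-5 cols 6-10 z=5 -> covers; best now C (z=1)
Winner: C at z=1

Answer: 1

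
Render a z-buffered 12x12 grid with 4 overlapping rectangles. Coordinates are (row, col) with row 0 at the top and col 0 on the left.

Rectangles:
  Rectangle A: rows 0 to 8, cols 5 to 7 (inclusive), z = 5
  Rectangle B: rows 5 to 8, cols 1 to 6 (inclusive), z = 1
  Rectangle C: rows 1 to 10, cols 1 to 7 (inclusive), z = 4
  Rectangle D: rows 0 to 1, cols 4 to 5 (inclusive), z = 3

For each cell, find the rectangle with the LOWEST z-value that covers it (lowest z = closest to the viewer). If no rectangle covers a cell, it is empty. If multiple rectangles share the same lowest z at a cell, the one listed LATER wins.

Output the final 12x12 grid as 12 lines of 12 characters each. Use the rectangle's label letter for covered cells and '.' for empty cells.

....DDAA....
.CCCDDCC....
.CCCCCCC....
.CCCCCCC....
.CCCCCCC....
.BBBBBBC....
.BBBBBBC....
.BBBBBBC....
.BBBBBBC....
.CCCCCCC....
.CCCCCCC....
............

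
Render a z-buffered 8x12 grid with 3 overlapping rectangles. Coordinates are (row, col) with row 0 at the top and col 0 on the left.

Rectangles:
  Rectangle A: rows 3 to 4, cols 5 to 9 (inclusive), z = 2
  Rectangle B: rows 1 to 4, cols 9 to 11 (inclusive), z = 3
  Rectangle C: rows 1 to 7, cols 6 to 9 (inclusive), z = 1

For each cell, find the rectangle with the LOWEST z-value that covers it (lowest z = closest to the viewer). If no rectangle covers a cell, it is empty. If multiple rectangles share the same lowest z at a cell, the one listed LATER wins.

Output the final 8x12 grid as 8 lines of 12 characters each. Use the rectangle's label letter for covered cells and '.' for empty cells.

............
......CCCCBB
......CCCCBB
.....ACCCCBB
.....ACCCCBB
......CCCC..
......CCCC..
......CCCC..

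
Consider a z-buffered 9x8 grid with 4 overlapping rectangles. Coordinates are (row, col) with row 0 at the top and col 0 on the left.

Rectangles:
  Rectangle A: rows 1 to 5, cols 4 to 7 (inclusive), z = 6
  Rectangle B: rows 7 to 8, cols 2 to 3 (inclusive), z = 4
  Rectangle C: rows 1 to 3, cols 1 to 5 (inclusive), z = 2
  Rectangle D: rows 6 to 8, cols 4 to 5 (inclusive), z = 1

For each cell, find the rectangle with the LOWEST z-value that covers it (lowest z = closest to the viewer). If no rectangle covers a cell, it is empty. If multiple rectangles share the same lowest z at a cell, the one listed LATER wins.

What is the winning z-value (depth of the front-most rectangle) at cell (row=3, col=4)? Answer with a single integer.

Answer: 2

Derivation:
Check cell (3,4):
  A: rows 1-5 cols 4-7 z=6 -> covers; best now A (z=6)
  B: rows 7-8 cols 2-3 -> outside (row miss)
  C: rows 1-3 cols 1-5 z=2 -> covers; best now C (z=2)
  D: rows 6-8 cols 4-5 -> outside (row miss)
Winner: C at z=2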